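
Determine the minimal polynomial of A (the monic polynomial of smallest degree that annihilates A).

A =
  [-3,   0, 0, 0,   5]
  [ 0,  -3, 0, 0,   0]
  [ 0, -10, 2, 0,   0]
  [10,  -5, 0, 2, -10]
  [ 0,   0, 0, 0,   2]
x^2 + x - 6

The characteristic polynomial is χ_A(x) = (x - 2)^3*(x + 3)^2, so the eigenvalues are known. The minimal polynomial is
  m_A(x) = Π_λ (x − λ)^{k_λ}
where k_λ is the size of the *largest* Jordan block for λ (equivalently, the smallest k with (A − λI)^k v = 0 for every generalised eigenvector v of λ).

  λ = -3: largest Jordan block has size 1, contributing (x + 3)
  λ = 2: largest Jordan block has size 1, contributing (x − 2)

So m_A(x) = (x - 2)*(x + 3) = x^2 + x - 6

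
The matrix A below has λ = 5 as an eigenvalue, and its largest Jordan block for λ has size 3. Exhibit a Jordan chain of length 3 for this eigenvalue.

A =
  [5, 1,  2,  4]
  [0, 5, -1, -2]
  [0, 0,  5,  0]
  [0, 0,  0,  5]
A Jordan chain for λ = 5 of length 3:
v_1 = (-1, 0, 0, 0)ᵀ
v_2 = (2, -1, 0, 0)ᵀ
v_3 = (0, 0, 1, 0)ᵀ

Let N = A − (5)·I. We want v_3 with N^3 v_3 = 0 but N^2 v_3 ≠ 0; then v_{j-1} := N · v_j for j = 3, …, 2.

Pick v_3 = (0, 0, 1, 0)ᵀ.
Then v_2 = N · v_3 = (2, -1, 0, 0)ᵀ.
Then v_1 = N · v_2 = (-1, 0, 0, 0)ᵀ.

Sanity check: (A − (5)·I) v_1 = (0, 0, 0, 0)ᵀ = 0. ✓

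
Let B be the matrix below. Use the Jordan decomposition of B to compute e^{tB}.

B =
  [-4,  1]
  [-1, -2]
e^{tB} =
  [-t*exp(-3*t) + exp(-3*t), t*exp(-3*t)]
  [-t*exp(-3*t), t*exp(-3*t) + exp(-3*t)]

Strategy: write B = P · J · P⁻¹ where J is a Jordan canonical form, so e^{tB} = P · e^{tJ} · P⁻¹, and e^{tJ} can be computed block-by-block.

B has Jordan form
J =
  [-3,  1]
  [ 0, -3]
(up to reordering of blocks).

Per-block formulas:
  For a 2×2 Jordan block J_2(-3): exp(t · J_2(-3)) = e^(-3t)·(I + t·N), where N is the 2×2 nilpotent shift.

After assembling e^{tJ} and conjugating by P, we get:

e^{tB} =
  [-t*exp(-3*t) + exp(-3*t), t*exp(-3*t)]
  [-t*exp(-3*t), t*exp(-3*t) + exp(-3*t)]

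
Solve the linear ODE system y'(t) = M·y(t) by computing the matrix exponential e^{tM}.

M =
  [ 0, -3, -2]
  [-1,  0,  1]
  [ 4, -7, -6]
e^{tM} =
  [-t^2*exp(-2*t)/2 + 2*t*exp(-2*t) + exp(-2*t), t^2*exp(-2*t) - 3*t*exp(-2*t), t^2*exp(-2*t)/2 - 2*t*exp(-2*t)]
  [-t*exp(-2*t), 2*t*exp(-2*t) + exp(-2*t), t*exp(-2*t)]
  [-t^2*exp(-2*t)/2 + 4*t*exp(-2*t), t^2*exp(-2*t) - 7*t*exp(-2*t), t^2*exp(-2*t)/2 - 4*t*exp(-2*t) + exp(-2*t)]

Strategy: write M = P · J · P⁻¹ where J is a Jordan canonical form, so e^{tM} = P · e^{tJ} · P⁻¹, and e^{tJ} can be computed block-by-block.

M has Jordan form
J =
  [-2,  1,  0]
  [ 0, -2,  1]
  [ 0,  0, -2]
(up to reordering of blocks).

Per-block formulas:
  For a 3×3 Jordan block J_3(-2): exp(t · J_3(-2)) = e^(-2t)·(I + t·N + (t^2/2)·N^2), where N is the 3×3 nilpotent shift.

After assembling e^{tJ} and conjugating by P, we get:

e^{tM} =
  [-t^2*exp(-2*t)/2 + 2*t*exp(-2*t) + exp(-2*t), t^2*exp(-2*t) - 3*t*exp(-2*t), t^2*exp(-2*t)/2 - 2*t*exp(-2*t)]
  [-t*exp(-2*t), 2*t*exp(-2*t) + exp(-2*t), t*exp(-2*t)]
  [-t^2*exp(-2*t)/2 + 4*t*exp(-2*t), t^2*exp(-2*t) - 7*t*exp(-2*t), t^2*exp(-2*t)/2 - 4*t*exp(-2*t) + exp(-2*t)]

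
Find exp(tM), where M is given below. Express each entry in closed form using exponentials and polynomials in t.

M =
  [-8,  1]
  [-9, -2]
e^{tM} =
  [-3*t*exp(-5*t) + exp(-5*t), t*exp(-5*t)]
  [-9*t*exp(-5*t), 3*t*exp(-5*t) + exp(-5*t)]

Strategy: write M = P · J · P⁻¹ where J is a Jordan canonical form, so e^{tM} = P · e^{tJ} · P⁻¹, and e^{tJ} can be computed block-by-block.

M has Jordan form
J =
  [-5,  1]
  [ 0, -5]
(up to reordering of blocks).

Per-block formulas:
  For a 2×2 Jordan block J_2(-5): exp(t · J_2(-5)) = e^(-5t)·(I + t·N), where N is the 2×2 nilpotent shift.

After assembling e^{tJ} and conjugating by P, we get:

e^{tM} =
  [-3*t*exp(-5*t) + exp(-5*t), t*exp(-5*t)]
  [-9*t*exp(-5*t), 3*t*exp(-5*t) + exp(-5*t)]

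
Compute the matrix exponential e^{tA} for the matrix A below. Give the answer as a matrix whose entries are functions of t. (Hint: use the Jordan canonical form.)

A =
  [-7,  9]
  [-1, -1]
e^{tA} =
  [-3*t*exp(-4*t) + exp(-4*t), 9*t*exp(-4*t)]
  [-t*exp(-4*t), 3*t*exp(-4*t) + exp(-4*t)]

Strategy: write A = P · J · P⁻¹ where J is a Jordan canonical form, so e^{tA} = P · e^{tJ} · P⁻¹, and e^{tJ} can be computed block-by-block.

A has Jordan form
J =
  [-4,  1]
  [ 0, -4]
(up to reordering of blocks).

Per-block formulas:
  For a 2×2 Jordan block J_2(-4): exp(t · J_2(-4)) = e^(-4t)·(I + t·N), where N is the 2×2 nilpotent shift.

After assembling e^{tJ} and conjugating by P, we get:

e^{tA} =
  [-3*t*exp(-4*t) + exp(-4*t), 9*t*exp(-4*t)]
  [-t*exp(-4*t), 3*t*exp(-4*t) + exp(-4*t)]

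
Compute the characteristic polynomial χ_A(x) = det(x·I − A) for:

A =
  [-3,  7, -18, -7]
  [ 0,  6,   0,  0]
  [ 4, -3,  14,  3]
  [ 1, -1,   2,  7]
x^4 - 24*x^3 + 216*x^2 - 864*x + 1296

Expanding det(x·I − A) (e.g. by cofactor expansion or by noting that A is similar to its Jordan form J, which has the same characteristic polynomial as A) gives
  χ_A(x) = x^4 - 24*x^3 + 216*x^2 - 864*x + 1296
which factors as (x - 6)^4. The eigenvalues (with algebraic multiplicities) are λ = 6 with multiplicity 4.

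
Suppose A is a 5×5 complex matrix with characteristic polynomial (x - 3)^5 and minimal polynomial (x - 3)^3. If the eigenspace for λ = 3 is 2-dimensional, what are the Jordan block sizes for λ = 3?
Block sizes for λ = 3: [3, 2]

Step 1 — from the characteristic polynomial, algebraic multiplicity of λ = 3 is 5. From dim ker(A − (3)·I) = 2, there are exactly 2 Jordan blocks for λ = 3.
Step 2 — from the minimal polynomial, the factor (x − 3)^3 tells us the largest block for λ = 3 has size 3.
Step 3 — with total size 5, 2 blocks, and largest block 3, the block sizes (in nonincreasing order) are [3, 2].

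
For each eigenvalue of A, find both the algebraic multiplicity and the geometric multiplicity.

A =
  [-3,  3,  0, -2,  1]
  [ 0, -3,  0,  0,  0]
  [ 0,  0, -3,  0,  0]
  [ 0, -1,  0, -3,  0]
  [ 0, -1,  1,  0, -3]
λ = -3: alg = 5, geom = 2

Step 1 — factor the characteristic polynomial to read off the algebraic multiplicities:
  χ_A(x) = (x + 3)^5

Step 2 — compute geometric multiplicities via the rank-nullity identity g(λ) = n − rank(A − λI):
  rank(A − (-3)·I) = 3, so dim ker(A − (-3)·I) = n − 3 = 2

Summary:
  λ = -3: algebraic multiplicity = 5, geometric multiplicity = 2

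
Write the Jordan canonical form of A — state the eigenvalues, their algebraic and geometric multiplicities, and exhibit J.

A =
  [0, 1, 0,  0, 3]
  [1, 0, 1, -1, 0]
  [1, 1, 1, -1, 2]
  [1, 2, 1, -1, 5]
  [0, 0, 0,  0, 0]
J_3(0) ⊕ J_2(0)

The characteristic polynomial is
  det(x·I − A) = x^5

Eigenvalues and multiplicities (the geometric multiplicity of λ is n − rank(A − λI), which equals the number of Jordan blocks for λ):
  λ = 0: algebraic multiplicity = 5, geometric multiplicity = 2

Determining the block sizes for each eigenvalue:
  λ = 0: with am = 5 and gm = 2, the partition is not yet determined (e.g. several partitions of 5 into 2 parts exist). Let N = A − (0)·I. Computing rank(N^1) = 3, rank(N^2) = 1, rank(N^3) = 0; the number of blocks of size ≥ j is rank(N^{j−1}) − rank(N^j), giving [2, 2, 1]. So we have 1 block(s) of size 3, 1 block(s) of size 2 → block sizes [3, 2]

Assembling the blocks gives a Jordan form
J =
  [0, 1, 0, 0, 0]
  [0, 0, 1, 0, 0]
  [0, 0, 0, 0, 0]
  [0, 0, 0, 0, 1]
  [0, 0, 0, 0, 0]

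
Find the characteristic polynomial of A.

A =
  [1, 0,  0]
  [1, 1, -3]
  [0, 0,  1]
x^3 - 3*x^2 + 3*x - 1

Expanding det(x·I − A) (e.g. by cofactor expansion or by noting that A is similar to its Jordan form J, which has the same characteristic polynomial as A) gives
  χ_A(x) = x^3 - 3*x^2 + 3*x - 1
which factors as (x - 1)^3. The eigenvalues (with algebraic multiplicities) are λ = 1 with multiplicity 3.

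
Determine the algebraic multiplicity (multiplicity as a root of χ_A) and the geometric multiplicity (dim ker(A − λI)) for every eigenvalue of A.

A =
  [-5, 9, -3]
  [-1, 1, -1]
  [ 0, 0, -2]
λ = -2: alg = 3, geom = 2

Step 1 — factor the characteristic polynomial to read off the algebraic multiplicities:
  χ_A(x) = (x + 2)^3

Step 2 — compute geometric multiplicities via the rank-nullity identity g(λ) = n − rank(A − λI):
  rank(A − (-2)·I) = 1, so dim ker(A − (-2)·I) = n − 1 = 2

Summary:
  λ = -2: algebraic multiplicity = 3, geometric multiplicity = 2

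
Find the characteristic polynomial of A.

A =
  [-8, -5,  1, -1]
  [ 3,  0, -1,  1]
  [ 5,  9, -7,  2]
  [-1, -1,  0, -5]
x^4 + 20*x^3 + 150*x^2 + 500*x + 625

Expanding det(x·I − A) (e.g. by cofactor expansion or by noting that A is similar to its Jordan form J, which has the same characteristic polynomial as A) gives
  χ_A(x) = x^4 + 20*x^3 + 150*x^2 + 500*x + 625
which factors as (x + 5)^4. The eigenvalues (with algebraic multiplicities) are λ = -5 with multiplicity 4.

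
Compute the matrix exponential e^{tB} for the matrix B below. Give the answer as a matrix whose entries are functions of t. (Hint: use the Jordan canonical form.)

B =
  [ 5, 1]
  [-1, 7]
e^{tB} =
  [-t*exp(6*t) + exp(6*t), t*exp(6*t)]
  [-t*exp(6*t), t*exp(6*t) + exp(6*t)]

Strategy: write B = P · J · P⁻¹ where J is a Jordan canonical form, so e^{tB} = P · e^{tJ} · P⁻¹, and e^{tJ} can be computed block-by-block.

B has Jordan form
J =
  [6, 1]
  [0, 6]
(up to reordering of blocks).

Per-block formulas:
  For a 2×2 Jordan block J_2(6): exp(t · J_2(6)) = e^(6t)·(I + t·N), where N is the 2×2 nilpotent shift.

After assembling e^{tJ} and conjugating by P, we get:

e^{tB} =
  [-t*exp(6*t) + exp(6*t), t*exp(6*t)]
  [-t*exp(6*t), t*exp(6*t) + exp(6*t)]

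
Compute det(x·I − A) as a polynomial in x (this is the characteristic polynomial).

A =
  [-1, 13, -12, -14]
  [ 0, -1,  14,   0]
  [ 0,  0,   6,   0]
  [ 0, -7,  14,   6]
x^4 - 10*x^3 + 13*x^2 + 60*x + 36

Expanding det(x·I − A) (e.g. by cofactor expansion or by noting that A is similar to its Jordan form J, which has the same characteristic polynomial as A) gives
  χ_A(x) = x^4 - 10*x^3 + 13*x^2 + 60*x + 36
which factors as (x - 6)^2*(x + 1)^2. The eigenvalues (with algebraic multiplicities) are λ = -1 with multiplicity 2, λ = 6 with multiplicity 2.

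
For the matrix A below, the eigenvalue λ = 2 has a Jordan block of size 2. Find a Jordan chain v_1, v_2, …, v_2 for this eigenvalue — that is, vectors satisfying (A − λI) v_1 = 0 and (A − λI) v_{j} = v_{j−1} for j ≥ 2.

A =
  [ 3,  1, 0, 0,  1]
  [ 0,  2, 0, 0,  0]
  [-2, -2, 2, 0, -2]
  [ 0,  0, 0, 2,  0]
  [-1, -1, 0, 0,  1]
A Jordan chain for λ = 2 of length 2:
v_1 = (1, 0, -2, 0, -1)ᵀ
v_2 = (1, 0, 0, 0, 0)ᵀ

Let N = A − (2)·I. We want v_2 with N^2 v_2 = 0 but N^1 v_2 ≠ 0; then v_{j-1} := N · v_j for j = 2, …, 2.

Pick v_2 = (1, 0, 0, 0, 0)ᵀ.
Then v_1 = N · v_2 = (1, 0, -2, 0, -1)ᵀ.

Sanity check: (A − (2)·I) v_1 = (0, 0, 0, 0, 0)ᵀ = 0. ✓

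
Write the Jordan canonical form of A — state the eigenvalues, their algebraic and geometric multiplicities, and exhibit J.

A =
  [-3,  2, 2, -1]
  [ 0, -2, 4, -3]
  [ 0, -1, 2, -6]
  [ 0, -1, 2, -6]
J_3(-3) ⊕ J_1(0)

The characteristic polynomial is
  det(x·I − A) = x^4 + 9*x^3 + 27*x^2 + 27*x = x*(x + 3)^3

Eigenvalues and multiplicities (the geometric multiplicity of λ is n − rank(A − λI), which equals the number of Jordan blocks for λ):
  λ = -3: algebraic multiplicity = 3, geometric multiplicity = 1
  λ = 0: algebraic multiplicity = 1, geometric multiplicity = 1

Determining the block sizes for each eigenvalue:
  λ = -3: one block (gm = 1), so the single block has size am = 3 → block sizes [3]
  λ = 0: one block (gm = 1), so the single block has size am = 1 → block sizes [1]

Assembling the blocks gives a Jordan form
J =
  [-3,  1,  0, 0]
  [ 0, -3,  1, 0]
  [ 0,  0, -3, 0]
  [ 0,  0,  0, 0]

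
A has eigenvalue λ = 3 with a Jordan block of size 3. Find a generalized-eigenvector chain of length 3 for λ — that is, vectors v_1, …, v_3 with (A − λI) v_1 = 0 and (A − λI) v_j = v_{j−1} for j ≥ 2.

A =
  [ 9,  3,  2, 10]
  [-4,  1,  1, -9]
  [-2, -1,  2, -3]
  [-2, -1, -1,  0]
A Jordan chain for λ = 3 of length 3:
v_1 = (3, -2, -1, -1)ᵀ
v_2 = (2, 1, -1, -1)ᵀ
v_3 = (0, 0, 1, 0)ᵀ

Let N = A − (3)·I. We want v_3 with N^3 v_3 = 0 but N^2 v_3 ≠ 0; then v_{j-1} := N · v_j for j = 3, …, 2.

Pick v_3 = (0, 0, 1, 0)ᵀ.
Then v_2 = N · v_3 = (2, 1, -1, -1)ᵀ.
Then v_1 = N · v_2 = (3, -2, -1, -1)ᵀ.

Sanity check: (A − (3)·I) v_1 = (0, 0, 0, 0)ᵀ = 0. ✓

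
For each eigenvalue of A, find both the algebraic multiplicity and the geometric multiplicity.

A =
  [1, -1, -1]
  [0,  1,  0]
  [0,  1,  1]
λ = 1: alg = 3, geom = 1

Step 1 — factor the characteristic polynomial to read off the algebraic multiplicities:
  χ_A(x) = (x - 1)^3

Step 2 — compute geometric multiplicities via the rank-nullity identity g(λ) = n − rank(A − λI):
  rank(A − (1)·I) = 2, so dim ker(A − (1)·I) = n − 2 = 1

Summary:
  λ = 1: algebraic multiplicity = 3, geometric multiplicity = 1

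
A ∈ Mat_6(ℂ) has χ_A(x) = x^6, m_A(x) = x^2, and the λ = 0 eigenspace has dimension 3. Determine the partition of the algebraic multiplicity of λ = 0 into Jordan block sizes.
Block sizes for λ = 0: [2, 2, 2]

Step 1 — from the characteristic polynomial, algebraic multiplicity of λ = 0 is 6. From dim ker(A − (0)·I) = 3, there are exactly 3 Jordan blocks for λ = 0.
Step 2 — from the minimal polynomial, the factor (x − 0)^2 tells us the largest block for λ = 0 has size 2.
Step 3 — with total size 6, 3 blocks, and largest block 2, the block sizes (in nonincreasing order) are [2, 2, 2].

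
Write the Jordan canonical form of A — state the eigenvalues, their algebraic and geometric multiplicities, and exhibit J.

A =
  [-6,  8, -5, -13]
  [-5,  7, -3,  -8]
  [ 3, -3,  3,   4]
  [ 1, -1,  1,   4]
J_3(2) ⊕ J_1(2)

The characteristic polynomial is
  det(x·I − A) = x^4 - 8*x^3 + 24*x^2 - 32*x + 16 = (x - 2)^4

Eigenvalues and multiplicities (the geometric multiplicity of λ is n − rank(A − λI), which equals the number of Jordan blocks for λ):
  λ = 2: algebraic multiplicity = 4, geometric multiplicity = 2

Determining the block sizes for each eigenvalue:
  λ = 2: with am = 4 and gm = 2, the partition is not yet determined (e.g. several partitions of 4 into 2 parts exist). Let N = A − (2)·I. Computing rank(N^1) = 2, rank(N^2) = 1, rank(N^3) = 0; the number of blocks of size ≥ j is rank(N^{j−1}) − rank(N^j), giving [2, 1, 1]. So we have 1 block(s) of size 3, 1 block(s) of size 1 → block sizes [3, 1]

Assembling the blocks gives a Jordan form
J =
  [2, 1, 0, 0]
  [0, 2, 1, 0]
  [0, 0, 2, 0]
  [0, 0, 0, 2]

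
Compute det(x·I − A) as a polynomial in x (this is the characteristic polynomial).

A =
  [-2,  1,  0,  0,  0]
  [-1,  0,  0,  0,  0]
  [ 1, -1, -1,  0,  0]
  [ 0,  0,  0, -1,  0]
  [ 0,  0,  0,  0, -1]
x^5 + 5*x^4 + 10*x^3 + 10*x^2 + 5*x + 1

Expanding det(x·I − A) (e.g. by cofactor expansion or by noting that A is similar to its Jordan form J, which has the same characteristic polynomial as A) gives
  χ_A(x) = x^5 + 5*x^4 + 10*x^3 + 10*x^2 + 5*x + 1
which factors as (x + 1)^5. The eigenvalues (with algebraic multiplicities) are λ = -1 with multiplicity 5.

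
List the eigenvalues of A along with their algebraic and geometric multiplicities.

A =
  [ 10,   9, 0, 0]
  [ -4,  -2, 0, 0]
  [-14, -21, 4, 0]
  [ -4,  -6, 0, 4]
λ = 4: alg = 4, geom = 3

Step 1 — factor the characteristic polynomial to read off the algebraic multiplicities:
  χ_A(x) = (x - 4)^4

Step 2 — compute geometric multiplicities via the rank-nullity identity g(λ) = n − rank(A − λI):
  rank(A − (4)·I) = 1, so dim ker(A − (4)·I) = n − 1 = 3

Summary:
  λ = 4: algebraic multiplicity = 4, geometric multiplicity = 3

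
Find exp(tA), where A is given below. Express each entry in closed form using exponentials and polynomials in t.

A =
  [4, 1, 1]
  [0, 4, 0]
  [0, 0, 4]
e^{tA} =
  [exp(4*t), t*exp(4*t), t*exp(4*t)]
  [0, exp(4*t), 0]
  [0, 0, exp(4*t)]

Strategy: write A = P · J · P⁻¹ where J is a Jordan canonical form, so e^{tA} = P · e^{tJ} · P⁻¹, and e^{tJ} can be computed block-by-block.

A has Jordan form
J =
  [4, 1, 0]
  [0, 4, 0]
  [0, 0, 4]
(up to reordering of blocks).

Per-block formulas:
  For a 2×2 Jordan block J_2(4): exp(t · J_2(4)) = e^(4t)·(I + t·N), where N is the 2×2 nilpotent shift.
  For a 1×1 block at λ = 4: exp(t · [4]) = [e^(4t)].

After assembling e^{tJ} and conjugating by P, we get:

e^{tA} =
  [exp(4*t), t*exp(4*t), t*exp(4*t)]
  [0, exp(4*t), 0]
  [0, 0, exp(4*t)]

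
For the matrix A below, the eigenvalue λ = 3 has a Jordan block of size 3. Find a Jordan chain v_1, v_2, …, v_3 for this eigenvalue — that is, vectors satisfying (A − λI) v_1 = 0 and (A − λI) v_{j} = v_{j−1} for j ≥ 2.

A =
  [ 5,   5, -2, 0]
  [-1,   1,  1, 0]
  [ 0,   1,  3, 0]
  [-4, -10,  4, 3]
A Jordan chain for λ = 3 of length 3:
v_1 = (-1, 0, -1, 2)ᵀ
v_2 = (2, -1, 0, -4)ᵀ
v_3 = (1, 0, 0, 0)ᵀ

Let N = A − (3)·I. We want v_3 with N^3 v_3 = 0 but N^2 v_3 ≠ 0; then v_{j-1} := N · v_j for j = 3, …, 2.

Pick v_3 = (1, 0, 0, 0)ᵀ.
Then v_2 = N · v_3 = (2, -1, 0, -4)ᵀ.
Then v_1 = N · v_2 = (-1, 0, -1, 2)ᵀ.

Sanity check: (A − (3)·I) v_1 = (0, 0, 0, 0)ᵀ = 0. ✓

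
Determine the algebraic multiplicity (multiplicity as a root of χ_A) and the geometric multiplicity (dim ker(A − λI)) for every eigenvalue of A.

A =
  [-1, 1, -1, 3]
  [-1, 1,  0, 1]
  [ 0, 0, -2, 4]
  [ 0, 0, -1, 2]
λ = 0: alg = 4, geom = 2

Step 1 — factor the characteristic polynomial to read off the algebraic multiplicities:
  χ_A(x) = x^4

Step 2 — compute geometric multiplicities via the rank-nullity identity g(λ) = n − rank(A − λI):
  rank(A − (0)·I) = 2, so dim ker(A − (0)·I) = n − 2 = 2

Summary:
  λ = 0: algebraic multiplicity = 4, geometric multiplicity = 2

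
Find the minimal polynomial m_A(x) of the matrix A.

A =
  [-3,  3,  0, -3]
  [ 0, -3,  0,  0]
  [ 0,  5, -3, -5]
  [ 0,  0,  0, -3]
x^2 + 6*x + 9

The characteristic polynomial is χ_A(x) = (x + 3)^4, so the eigenvalues are known. The minimal polynomial is
  m_A(x) = Π_λ (x − λ)^{k_λ}
where k_λ is the size of the *largest* Jordan block for λ (equivalently, the smallest k with (A − λI)^k v = 0 for every generalised eigenvector v of λ).

  λ = -3: largest Jordan block has size 2, contributing (x + 3)^2

So m_A(x) = (x + 3)^2 = x^2 + 6*x + 9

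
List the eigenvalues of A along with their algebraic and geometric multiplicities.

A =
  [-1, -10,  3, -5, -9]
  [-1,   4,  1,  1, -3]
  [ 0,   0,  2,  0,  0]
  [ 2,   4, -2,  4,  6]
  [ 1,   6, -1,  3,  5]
λ = 2: alg = 4, geom = 3; λ = 6: alg = 1, geom = 1

Step 1 — factor the characteristic polynomial to read off the algebraic multiplicities:
  χ_A(x) = (x - 6)*(x - 2)^4

Step 2 — compute geometric multiplicities via the rank-nullity identity g(λ) = n − rank(A − λI):
  rank(A − (2)·I) = 2, so dim ker(A − (2)·I) = n − 2 = 3
  rank(A − (6)·I) = 4, so dim ker(A − (6)·I) = n − 4 = 1

Summary:
  λ = 2: algebraic multiplicity = 4, geometric multiplicity = 3
  λ = 6: algebraic multiplicity = 1, geometric multiplicity = 1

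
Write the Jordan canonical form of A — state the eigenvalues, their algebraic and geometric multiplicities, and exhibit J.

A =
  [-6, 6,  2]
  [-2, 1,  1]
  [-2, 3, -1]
J_2(-2) ⊕ J_1(-2)

The characteristic polynomial is
  det(x·I − A) = x^3 + 6*x^2 + 12*x + 8 = (x + 2)^3

Eigenvalues and multiplicities (the geometric multiplicity of λ is n − rank(A − λI), which equals the number of Jordan blocks for λ):
  λ = -2: algebraic multiplicity = 3, geometric multiplicity = 2

Determining the block sizes for each eigenvalue:
  λ = -2: 2 blocks summing to 3 forces exactly one block of size 2 and the rest size 1 → block sizes [2, 1]

Assembling the blocks gives a Jordan form
J =
  [-2,  1,  0]
  [ 0, -2,  0]
  [ 0,  0, -2]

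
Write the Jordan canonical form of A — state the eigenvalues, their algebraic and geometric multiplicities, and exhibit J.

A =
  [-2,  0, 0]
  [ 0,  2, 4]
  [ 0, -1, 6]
J_1(-2) ⊕ J_2(4)

The characteristic polynomial is
  det(x·I − A) = x^3 - 6*x^2 + 32 = (x - 4)^2*(x + 2)

Eigenvalues and multiplicities (the geometric multiplicity of λ is n − rank(A − λI), which equals the number of Jordan blocks for λ):
  λ = -2: algebraic multiplicity = 1, geometric multiplicity = 1
  λ = 4: algebraic multiplicity = 2, geometric multiplicity = 1

Determining the block sizes for each eigenvalue:
  λ = -2: one block (gm = 1), so the single block has size am = 1 → block sizes [1]
  λ = 4: one block (gm = 1), so the single block has size am = 2 → block sizes [2]

Assembling the blocks gives a Jordan form
J =
  [-2, 0, 0]
  [ 0, 4, 1]
  [ 0, 0, 4]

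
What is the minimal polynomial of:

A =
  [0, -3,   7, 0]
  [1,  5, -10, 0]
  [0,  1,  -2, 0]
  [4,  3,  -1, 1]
x^3 - 3*x^2 + 3*x - 1

The characteristic polynomial is χ_A(x) = (x - 1)^4, so the eigenvalues are known. The minimal polynomial is
  m_A(x) = Π_λ (x − λ)^{k_λ}
where k_λ is the size of the *largest* Jordan block for λ (equivalently, the smallest k with (A − λI)^k v = 0 for every generalised eigenvector v of λ).

  λ = 1: largest Jordan block has size 3, contributing (x − 1)^3

So m_A(x) = (x - 1)^3 = x^3 - 3*x^2 + 3*x - 1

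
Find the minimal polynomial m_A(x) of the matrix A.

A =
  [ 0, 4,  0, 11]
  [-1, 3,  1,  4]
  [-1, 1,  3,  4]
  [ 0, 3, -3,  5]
x^4 - 11*x^3 + 42*x^2 - 68*x + 40

The characteristic polynomial is χ_A(x) = (x - 5)*(x - 2)^3, so the eigenvalues are known. The minimal polynomial is
  m_A(x) = Π_λ (x − λ)^{k_λ}
where k_λ is the size of the *largest* Jordan block for λ (equivalently, the smallest k with (A − λI)^k v = 0 for every generalised eigenvector v of λ).

  λ = 2: largest Jordan block has size 3, contributing (x − 2)^3
  λ = 5: largest Jordan block has size 1, contributing (x − 5)

So m_A(x) = (x - 5)*(x - 2)^3 = x^4 - 11*x^3 + 42*x^2 - 68*x + 40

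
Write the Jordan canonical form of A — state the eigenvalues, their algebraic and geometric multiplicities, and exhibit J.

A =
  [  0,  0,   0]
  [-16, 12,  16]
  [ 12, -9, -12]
J_2(0) ⊕ J_1(0)

The characteristic polynomial is
  det(x·I − A) = x^3

Eigenvalues and multiplicities (the geometric multiplicity of λ is n − rank(A − λI), which equals the number of Jordan blocks for λ):
  λ = 0: algebraic multiplicity = 3, geometric multiplicity = 2

Determining the block sizes for each eigenvalue:
  λ = 0: 2 blocks summing to 3 forces exactly one block of size 2 and the rest size 1 → block sizes [2, 1]

Assembling the blocks gives a Jordan form
J =
  [0, 1, 0]
  [0, 0, 0]
  [0, 0, 0]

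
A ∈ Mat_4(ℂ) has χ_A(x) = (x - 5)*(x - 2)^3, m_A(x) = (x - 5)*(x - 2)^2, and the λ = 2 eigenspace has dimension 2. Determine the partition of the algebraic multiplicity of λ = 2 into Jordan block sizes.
Block sizes for λ = 2: [2, 1]

Step 1 — from the characteristic polynomial, algebraic multiplicity of λ = 2 is 3. From dim ker(A − (2)·I) = 2, there are exactly 2 Jordan blocks for λ = 2.
Step 2 — from the minimal polynomial, the factor (x − 2)^2 tells us the largest block for λ = 2 has size 2.
Step 3 — with total size 3, 2 blocks, and largest block 2, the block sizes (in nonincreasing order) are [2, 1].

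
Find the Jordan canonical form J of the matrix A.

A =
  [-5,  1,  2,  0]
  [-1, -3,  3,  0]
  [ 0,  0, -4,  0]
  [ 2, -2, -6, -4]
J_3(-4) ⊕ J_1(-4)

The characteristic polynomial is
  det(x·I − A) = x^4 + 16*x^3 + 96*x^2 + 256*x + 256 = (x + 4)^4

Eigenvalues and multiplicities (the geometric multiplicity of λ is n − rank(A − λI), which equals the number of Jordan blocks for λ):
  λ = -4: algebraic multiplicity = 4, geometric multiplicity = 2

Determining the block sizes for each eigenvalue:
  λ = -4: with am = 4 and gm = 2, the partition is not yet determined (e.g. several partitions of 4 into 2 parts exist). Let N = A − (-4)·I. Computing rank(N^1) = 2, rank(N^2) = 1, rank(N^3) = 0; the number of blocks of size ≥ j is rank(N^{j−1}) − rank(N^j), giving [2, 1, 1]. So we have 1 block(s) of size 3, 1 block(s) of size 1 → block sizes [3, 1]

Assembling the blocks gives a Jordan form
J =
  [-4,  1,  0,  0]
  [ 0, -4,  1,  0]
  [ 0,  0, -4,  0]
  [ 0,  0,  0, -4]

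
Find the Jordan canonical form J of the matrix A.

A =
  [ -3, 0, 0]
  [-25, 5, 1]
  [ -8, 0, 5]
J_1(-3) ⊕ J_2(5)

The characteristic polynomial is
  det(x·I − A) = x^3 - 7*x^2 - 5*x + 75 = (x - 5)^2*(x + 3)

Eigenvalues and multiplicities (the geometric multiplicity of λ is n − rank(A − λI), which equals the number of Jordan blocks for λ):
  λ = -3: algebraic multiplicity = 1, geometric multiplicity = 1
  λ = 5: algebraic multiplicity = 2, geometric multiplicity = 1

Determining the block sizes for each eigenvalue:
  λ = -3: one block (gm = 1), so the single block has size am = 1 → block sizes [1]
  λ = 5: one block (gm = 1), so the single block has size am = 2 → block sizes [2]

Assembling the blocks gives a Jordan form
J =
  [-3, 0, 0]
  [ 0, 5, 1]
  [ 0, 0, 5]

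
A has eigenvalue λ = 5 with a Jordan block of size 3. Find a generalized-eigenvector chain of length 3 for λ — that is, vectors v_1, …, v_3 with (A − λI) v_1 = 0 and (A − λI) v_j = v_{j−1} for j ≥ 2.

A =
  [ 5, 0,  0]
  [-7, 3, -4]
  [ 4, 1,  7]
A Jordan chain for λ = 5 of length 3:
v_1 = (0, -2, 1)ᵀ
v_2 = (0, -7, 4)ᵀ
v_3 = (1, 0, 0)ᵀ

Let N = A − (5)·I. We want v_3 with N^3 v_3 = 0 but N^2 v_3 ≠ 0; then v_{j-1} := N · v_j for j = 3, …, 2.

Pick v_3 = (1, 0, 0)ᵀ.
Then v_2 = N · v_3 = (0, -7, 4)ᵀ.
Then v_1 = N · v_2 = (0, -2, 1)ᵀ.

Sanity check: (A − (5)·I) v_1 = (0, 0, 0)ᵀ = 0. ✓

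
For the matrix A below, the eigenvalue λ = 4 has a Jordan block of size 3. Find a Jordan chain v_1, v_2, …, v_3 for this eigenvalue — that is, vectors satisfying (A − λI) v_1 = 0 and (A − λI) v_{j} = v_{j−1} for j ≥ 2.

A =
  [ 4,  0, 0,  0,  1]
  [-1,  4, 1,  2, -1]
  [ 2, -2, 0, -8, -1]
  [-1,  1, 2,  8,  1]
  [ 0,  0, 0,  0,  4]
A Jordan chain for λ = 4 of length 3:
v_1 = (0, 0, 2, -1, 0)ᵀ
v_2 = (0, -1, 2, -1, 0)ᵀ
v_3 = (1, 0, 0, 0, 0)ᵀ

Let N = A − (4)·I. We want v_3 with N^3 v_3 = 0 but N^2 v_3 ≠ 0; then v_{j-1} := N · v_j for j = 3, …, 2.

Pick v_3 = (1, 0, 0, 0, 0)ᵀ.
Then v_2 = N · v_3 = (0, -1, 2, -1, 0)ᵀ.
Then v_1 = N · v_2 = (0, 0, 2, -1, 0)ᵀ.

Sanity check: (A − (4)·I) v_1 = (0, 0, 0, 0, 0)ᵀ = 0. ✓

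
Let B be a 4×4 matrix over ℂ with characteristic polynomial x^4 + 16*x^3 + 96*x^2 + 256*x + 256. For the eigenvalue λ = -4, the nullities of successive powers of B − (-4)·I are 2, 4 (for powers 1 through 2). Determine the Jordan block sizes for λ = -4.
Block sizes for λ = -4: [2, 2]

From the dimensions of kernels of powers, the number of Jordan blocks of size at least j is d_j − d_{j−1} where d_j = dim ker(N^j) (with d_0 = 0). Computing the differences gives [2, 2].
The number of blocks of size exactly k is (#blocks of size ≥ k) − (#blocks of size ≥ k + 1), so the partition is: 2 block(s) of size 2.
In nonincreasing order the block sizes are [2, 2].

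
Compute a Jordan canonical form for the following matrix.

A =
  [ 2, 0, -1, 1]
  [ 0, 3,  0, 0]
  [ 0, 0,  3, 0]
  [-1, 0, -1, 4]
J_2(3) ⊕ J_1(3) ⊕ J_1(3)

The characteristic polynomial is
  det(x·I − A) = x^4 - 12*x^3 + 54*x^2 - 108*x + 81 = (x - 3)^4

Eigenvalues and multiplicities (the geometric multiplicity of λ is n − rank(A − λI), which equals the number of Jordan blocks for λ):
  λ = 3: algebraic multiplicity = 4, geometric multiplicity = 3

Determining the block sizes for each eigenvalue:
  λ = 3: 3 blocks summing to 4 forces exactly one block of size 2 and the rest size 1 → block sizes [2, 1, 1]

Assembling the blocks gives a Jordan form
J =
  [3, 1, 0, 0]
  [0, 3, 0, 0]
  [0, 0, 3, 0]
  [0, 0, 0, 3]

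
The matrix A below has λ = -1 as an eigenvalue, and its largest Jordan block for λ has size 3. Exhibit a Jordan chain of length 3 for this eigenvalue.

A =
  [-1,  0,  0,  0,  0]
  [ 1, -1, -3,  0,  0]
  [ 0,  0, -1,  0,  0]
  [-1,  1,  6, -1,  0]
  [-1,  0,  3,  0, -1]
A Jordan chain for λ = -1 of length 3:
v_1 = (0, 0, 0, 1, 0)ᵀ
v_2 = (0, 1, 0, -1, -1)ᵀ
v_3 = (1, 0, 0, 0, 0)ᵀ

Let N = A − (-1)·I. We want v_3 with N^3 v_3 = 0 but N^2 v_3 ≠ 0; then v_{j-1} := N · v_j for j = 3, …, 2.

Pick v_3 = (1, 0, 0, 0, 0)ᵀ.
Then v_2 = N · v_3 = (0, 1, 0, -1, -1)ᵀ.
Then v_1 = N · v_2 = (0, 0, 0, 1, 0)ᵀ.

Sanity check: (A − (-1)·I) v_1 = (0, 0, 0, 0, 0)ᵀ = 0. ✓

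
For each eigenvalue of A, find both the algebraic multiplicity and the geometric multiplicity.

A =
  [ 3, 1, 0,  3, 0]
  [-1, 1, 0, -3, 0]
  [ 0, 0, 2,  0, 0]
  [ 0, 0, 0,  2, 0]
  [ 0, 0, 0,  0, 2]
λ = 2: alg = 5, geom = 4

Step 1 — factor the characteristic polynomial to read off the algebraic multiplicities:
  χ_A(x) = (x - 2)^5

Step 2 — compute geometric multiplicities via the rank-nullity identity g(λ) = n − rank(A − λI):
  rank(A − (2)·I) = 1, so dim ker(A − (2)·I) = n − 1 = 4

Summary:
  λ = 2: algebraic multiplicity = 5, geometric multiplicity = 4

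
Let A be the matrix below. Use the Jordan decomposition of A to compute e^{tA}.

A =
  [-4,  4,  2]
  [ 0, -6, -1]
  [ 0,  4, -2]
e^{tA} =
  [exp(-4*t), 4*t*exp(-4*t), 2*t*exp(-4*t)]
  [0, -2*t*exp(-4*t) + exp(-4*t), -t*exp(-4*t)]
  [0, 4*t*exp(-4*t), 2*t*exp(-4*t) + exp(-4*t)]

Strategy: write A = P · J · P⁻¹ where J is a Jordan canonical form, so e^{tA} = P · e^{tJ} · P⁻¹, and e^{tJ} can be computed block-by-block.

A has Jordan form
J =
  [-4,  1,  0]
  [ 0, -4,  0]
  [ 0,  0, -4]
(up to reordering of blocks).

Per-block formulas:
  For a 2×2 Jordan block J_2(-4): exp(t · J_2(-4)) = e^(-4t)·(I + t·N), where N is the 2×2 nilpotent shift.
  For a 1×1 block at λ = -4: exp(t · [-4]) = [e^(-4t)].

After assembling e^{tJ} and conjugating by P, we get:

e^{tA} =
  [exp(-4*t), 4*t*exp(-4*t), 2*t*exp(-4*t)]
  [0, -2*t*exp(-4*t) + exp(-4*t), -t*exp(-4*t)]
  [0, 4*t*exp(-4*t), 2*t*exp(-4*t) + exp(-4*t)]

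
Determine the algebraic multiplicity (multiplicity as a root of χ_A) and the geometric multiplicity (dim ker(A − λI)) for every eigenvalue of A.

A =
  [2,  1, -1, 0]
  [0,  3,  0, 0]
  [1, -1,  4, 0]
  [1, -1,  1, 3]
λ = 3: alg = 4, geom = 3

Step 1 — factor the characteristic polynomial to read off the algebraic multiplicities:
  χ_A(x) = (x - 3)^4

Step 2 — compute geometric multiplicities via the rank-nullity identity g(λ) = n − rank(A − λI):
  rank(A − (3)·I) = 1, so dim ker(A − (3)·I) = n − 1 = 3

Summary:
  λ = 3: algebraic multiplicity = 4, geometric multiplicity = 3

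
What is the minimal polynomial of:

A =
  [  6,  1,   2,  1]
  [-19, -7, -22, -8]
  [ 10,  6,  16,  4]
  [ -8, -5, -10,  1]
x^3 - 12*x^2 + 48*x - 64

The characteristic polynomial is χ_A(x) = (x - 4)^4, so the eigenvalues are known. The minimal polynomial is
  m_A(x) = Π_λ (x − λ)^{k_λ}
where k_λ is the size of the *largest* Jordan block for λ (equivalently, the smallest k with (A − λI)^k v = 0 for every generalised eigenvector v of λ).

  λ = 4: largest Jordan block has size 3, contributing (x − 4)^3

So m_A(x) = (x - 4)^3 = x^3 - 12*x^2 + 48*x - 64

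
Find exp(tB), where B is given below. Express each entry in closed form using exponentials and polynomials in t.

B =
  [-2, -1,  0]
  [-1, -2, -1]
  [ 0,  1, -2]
e^{tB} =
  [t^2*exp(-2*t)/2 + exp(-2*t), -t*exp(-2*t), t^2*exp(-2*t)/2]
  [-t*exp(-2*t), exp(-2*t), -t*exp(-2*t)]
  [-t^2*exp(-2*t)/2, t*exp(-2*t), -t^2*exp(-2*t)/2 + exp(-2*t)]

Strategy: write B = P · J · P⁻¹ where J is a Jordan canonical form, so e^{tB} = P · e^{tJ} · P⁻¹, and e^{tJ} can be computed block-by-block.

B has Jordan form
J =
  [-2,  1,  0]
  [ 0, -2,  1]
  [ 0,  0, -2]
(up to reordering of blocks).

Per-block formulas:
  For a 3×3 Jordan block J_3(-2): exp(t · J_3(-2)) = e^(-2t)·(I + t·N + (t^2/2)·N^2), where N is the 3×3 nilpotent shift.

After assembling e^{tJ} and conjugating by P, we get:

e^{tB} =
  [t^2*exp(-2*t)/2 + exp(-2*t), -t*exp(-2*t), t^2*exp(-2*t)/2]
  [-t*exp(-2*t), exp(-2*t), -t*exp(-2*t)]
  [-t^2*exp(-2*t)/2, t*exp(-2*t), -t^2*exp(-2*t)/2 + exp(-2*t)]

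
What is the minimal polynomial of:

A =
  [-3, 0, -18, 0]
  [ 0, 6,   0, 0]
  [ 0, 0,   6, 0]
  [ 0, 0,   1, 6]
x^3 - 9*x^2 + 108

The characteristic polynomial is χ_A(x) = (x - 6)^3*(x + 3), so the eigenvalues are known. The minimal polynomial is
  m_A(x) = Π_λ (x − λ)^{k_λ}
where k_λ is the size of the *largest* Jordan block for λ (equivalently, the smallest k with (A − λI)^k v = 0 for every generalised eigenvector v of λ).

  λ = -3: largest Jordan block has size 1, contributing (x + 3)
  λ = 6: largest Jordan block has size 2, contributing (x − 6)^2

So m_A(x) = (x - 6)^2*(x + 3) = x^3 - 9*x^2 + 108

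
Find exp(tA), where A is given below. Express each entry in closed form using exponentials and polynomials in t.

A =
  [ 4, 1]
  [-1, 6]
e^{tA} =
  [-t*exp(5*t) + exp(5*t), t*exp(5*t)]
  [-t*exp(5*t), t*exp(5*t) + exp(5*t)]

Strategy: write A = P · J · P⁻¹ where J is a Jordan canonical form, so e^{tA} = P · e^{tJ} · P⁻¹, and e^{tJ} can be computed block-by-block.

A has Jordan form
J =
  [5, 1]
  [0, 5]
(up to reordering of blocks).

Per-block formulas:
  For a 2×2 Jordan block J_2(5): exp(t · J_2(5)) = e^(5t)·(I + t·N), where N is the 2×2 nilpotent shift.

After assembling e^{tJ} and conjugating by P, we get:

e^{tA} =
  [-t*exp(5*t) + exp(5*t), t*exp(5*t)]
  [-t*exp(5*t), t*exp(5*t) + exp(5*t)]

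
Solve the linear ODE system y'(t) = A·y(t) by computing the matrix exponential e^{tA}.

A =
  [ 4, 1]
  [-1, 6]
e^{tA} =
  [-t*exp(5*t) + exp(5*t), t*exp(5*t)]
  [-t*exp(5*t), t*exp(5*t) + exp(5*t)]

Strategy: write A = P · J · P⁻¹ where J is a Jordan canonical form, so e^{tA} = P · e^{tJ} · P⁻¹, and e^{tJ} can be computed block-by-block.

A has Jordan form
J =
  [5, 1]
  [0, 5]
(up to reordering of blocks).

Per-block formulas:
  For a 2×2 Jordan block J_2(5): exp(t · J_2(5)) = e^(5t)·(I + t·N), where N is the 2×2 nilpotent shift.

After assembling e^{tJ} and conjugating by P, we get:

e^{tA} =
  [-t*exp(5*t) + exp(5*t), t*exp(5*t)]
  [-t*exp(5*t), t*exp(5*t) + exp(5*t)]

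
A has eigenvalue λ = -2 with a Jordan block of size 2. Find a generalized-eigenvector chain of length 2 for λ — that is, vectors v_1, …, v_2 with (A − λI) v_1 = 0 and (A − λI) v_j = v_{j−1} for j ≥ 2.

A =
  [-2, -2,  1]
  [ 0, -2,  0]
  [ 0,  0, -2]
A Jordan chain for λ = -2 of length 2:
v_1 = (-2, 0, 0)ᵀ
v_2 = (0, 1, 0)ᵀ

Let N = A − (-2)·I. We want v_2 with N^2 v_2 = 0 but N^1 v_2 ≠ 0; then v_{j-1} := N · v_j for j = 2, …, 2.

Pick v_2 = (0, 1, 0)ᵀ.
Then v_1 = N · v_2 = (-2, 0, 0)ᵀ.

Sanity check: (A − (-2)·I) v_1 = (0, 0, 0)ᵀ = 0. ✓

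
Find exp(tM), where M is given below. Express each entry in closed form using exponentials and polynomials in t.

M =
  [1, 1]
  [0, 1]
e^{tM} =
  [exp(t), t*exp(t)]
  [0, exp(t)]

Strategy: write M = P · J · P⁻¹ where J is a Jordan canonical form, so e^{tM} = P · e^{tJ} · P⁻¹, and e^{tJ} can be computed block-by-block.

M has Jordan form
J =
  [1, 1]
  [0, 1]
(up to reordering of blocks).

Per-block formulas:
  For a 2×2 Jordan block J_2(1): exp(t · J_2(1)) = e^(1t)·(I + t·N), where N is the 2×2 nilpotent shift.

After assembling e^{tJ} and conjugating by P, we get:

e^{tM} =
  [exp(t), t*exp(t)]
  [0, exp(t)]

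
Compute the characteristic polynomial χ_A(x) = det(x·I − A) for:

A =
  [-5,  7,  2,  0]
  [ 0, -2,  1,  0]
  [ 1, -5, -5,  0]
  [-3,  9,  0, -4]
x^4 + 16*x^3 + 96*x^2 + 256*x + 256

Expanding det(x·I − A) (e.g. by cofactor expansion or by noting that A is similar to its Jordan form J, which has the same characteristic polynomial as A) gives
  χ_A(x) = x^4 + 16*x^3 + 96*x^2 + 256*x + 256
which factors as (x + 4)^4. The eigenvalues (with algebraic multiplicities) are λ = -4 with multiplicity 4.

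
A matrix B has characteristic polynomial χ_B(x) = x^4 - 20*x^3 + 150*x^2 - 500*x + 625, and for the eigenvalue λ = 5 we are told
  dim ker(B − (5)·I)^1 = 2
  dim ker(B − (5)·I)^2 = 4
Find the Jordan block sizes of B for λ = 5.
Block sizes for λ = 5: [2, 2]

From the dimensions of kernels of powers, the number of Jordan blocks of size at least j is d_j − d_{j−1} where d_j = dim ker(N^j) (with d_0 = 0). Computing the differences gives [2, 2].
The number of blocks of size exactly k is (#blocks of size ≥ k) − (#blocks of size ≥ k + 1), so the partition is: 2 block(s) of size 2.
In nonincreasing order the block sizes are [2, 2].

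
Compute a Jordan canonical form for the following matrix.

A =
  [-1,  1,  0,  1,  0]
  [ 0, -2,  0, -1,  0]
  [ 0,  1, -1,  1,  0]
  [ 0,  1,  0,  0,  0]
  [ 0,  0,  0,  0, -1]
J_2(-1) ⊕ J_1(-1) ⊕ J_1(-1) ⊕ J_1(-1)

The characteristic polynomial is
  det(x·I − A) = x^5 + 5*x^4 + 10*x^3 + 10*x^2 + 5*x + 1 = (x + 1)^5

Eigenvalues and multiplicities (the geometric multiplicity of λ is n − rank(A − λI), which equals the number of Jordan blocks for λ):
  λ = -1: algebraic multiplicity = 5, geometric multiplicity = 4

Determining the block sizes for each eigenvalue:
  λ = -1: 4 blocks summing to 5 forces exactly one block of size 2 and the rest size 1 → block sizes [2, 1, 1, 1]

Assembling the blocks gives a Jordan form
J =
  [-1,  1,  0,  0,  0]
  [ 0, -1,  0,  0,  0]
  [ 0,  0, -1,  0,  0]
  [ 0,  0,  0, -1,  0]
  [ 0,  0,  0,  0, -1]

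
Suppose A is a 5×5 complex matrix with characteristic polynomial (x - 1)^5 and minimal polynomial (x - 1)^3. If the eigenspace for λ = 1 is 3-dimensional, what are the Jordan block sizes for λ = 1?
Block sizes for λ = 1: [3, 1, 1]

Step 1 — from the characteristic polynomial, algebraic multiplicity of λ = 1 is 5. From dim ker(A − (1)·I) = 3, there are exactly 3 Jordan blocks for λ = 1.
Step 2 — from the minimal polynomial, the factor (x − 1)^3 tells us the largest block for λ = 1 has size 3.
Step 3 — with total size 5, 3 blocks, and largest block 3, the block sizes (in nonincreasing order) are [3, 1, 1].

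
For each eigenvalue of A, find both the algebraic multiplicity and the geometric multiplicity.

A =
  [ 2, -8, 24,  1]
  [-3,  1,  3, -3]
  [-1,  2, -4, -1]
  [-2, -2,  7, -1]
λ = -5: alg = 1, geom = 1; λ = 1: alg = 3, geom = 1

Step 1 — factor the characteristic polynomial to read off the algebraic multiplicities:
  χ_A(x) = (x - 1)^3*(x + 5)

Step 2 — compute geometric multiplicities via the rank-nullity identity g(λ) = n − rank(A − λI):
  rank(A − (-5)·I) = 3, so dim ker(A − (-5)·I) = n − 3 = 1
  rank(A − (1)·I) = 3, so dim ker(A − (1)·I) = n − 3 = 1

Summary:
  λ = -5: algebraic multiplicity = 1, geometric multiplicity = 1
  λ = 1: algebraic multiplicity = 3, geometric multiplicity = 1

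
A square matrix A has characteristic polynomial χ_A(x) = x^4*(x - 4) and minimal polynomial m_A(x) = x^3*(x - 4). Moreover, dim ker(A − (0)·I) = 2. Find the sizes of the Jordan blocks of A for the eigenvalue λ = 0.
Block sizes for λ = 0: [3, 1]

Step 1 — from the characteristic polynomial, algebraic multiplicity of λ = 0 is 4. From dim ker(A − (0)·I) = 2, there are exactly 2 Jordan blocks for λ = 0.
Step 2 — from the minimal polynomial, the factor (x − 0)^3 tells us the largest block for λ = 0 has size 3.
Step 3 — with total size 4, 2 blocks, and largest block 3, the block sizes (in nonincreasing order) are [3, 1].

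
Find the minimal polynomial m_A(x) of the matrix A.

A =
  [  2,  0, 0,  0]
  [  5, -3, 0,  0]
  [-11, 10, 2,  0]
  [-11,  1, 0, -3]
x^4 + 2*x^3 - 11*x^2 - 12*x + 36

The characteristic polynomial is χ_A(x) = (x - 2)^2*(x + 3)^2, so the eigenvalues are known. The minimal polynomial is
  m_A(x) = Π_λ (x − λ)^{k_λ}
where k_λ is the size of the *largest* Jordan block for λ (equivalently, the smallest k with (A − λI)^k v = 0 for every generalised eigenvector v of λ).

  λ = -3: largest Jordan block has size 2, contributing (x + 3)^2
  λ = 2: largest Jordan block has size 2, contributing (x − 2)^2

So m_A(x) = (x - 2)^2*(x + 3)^2 = x^4 + 2*x^3 - 11*x^2 - 12*x + 36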